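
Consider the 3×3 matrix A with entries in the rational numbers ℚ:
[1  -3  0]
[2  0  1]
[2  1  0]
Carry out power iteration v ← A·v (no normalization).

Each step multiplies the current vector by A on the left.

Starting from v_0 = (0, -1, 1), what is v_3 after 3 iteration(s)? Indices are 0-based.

v_3 = (-15, 7, 5)

v_0 = (0, -1, 1).
v_1 = A·v_0 = (3, 1, -1).
v_2 = A·v_1 = (0, 5, 7).
v_3 = A·v_2 = (-15, 7, 5).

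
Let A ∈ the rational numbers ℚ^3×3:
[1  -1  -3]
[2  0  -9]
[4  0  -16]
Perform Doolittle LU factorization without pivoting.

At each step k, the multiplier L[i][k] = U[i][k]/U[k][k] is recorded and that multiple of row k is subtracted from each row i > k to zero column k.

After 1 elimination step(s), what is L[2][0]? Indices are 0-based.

k=0: U[0][0]=1
  eliminate (1,0): mult=2, new row 1: (0, 2, -3); set L[1][0]=2
  eliminate (2,0): mult=4, new row 2: (0, 4, -4); set L[2][0]=4

L[2][0] = 4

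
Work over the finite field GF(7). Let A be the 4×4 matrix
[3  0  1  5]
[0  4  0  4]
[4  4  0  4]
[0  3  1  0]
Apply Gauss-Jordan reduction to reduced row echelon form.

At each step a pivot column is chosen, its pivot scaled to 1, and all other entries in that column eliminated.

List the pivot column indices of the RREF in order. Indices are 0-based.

step 1: normalize row 0 (÷3) = (1, 0, 5, 4)
  row 2: subtract 4×row0 = (0, 4, 1, 2)
step 2: normalize row 1 (÷4) = (0, 1, 0, 1)
  row 2: subtract 4×row1 = (0, 0, 1, 5)
  row 3: subtract 3×row1 = (0, 0, 1, 4)
step 3: normalize row 2 (÷1) = (0, 0, 1, 5)
  row 0: subtract 5×row2 = (1, 0, 0, 0)
  row 3: subtract 1×row2 = (0, 0, 0, 6)
step 4: normalize row 3 (÷6) = (0, 0, 0, 1)
  row 1: subtract 1×row3 = (0, 1, 0, 0)
  row 2: subtract 5×row3 = (0, 0, 1, 0)

pivot columns: 0, 1, 2, 3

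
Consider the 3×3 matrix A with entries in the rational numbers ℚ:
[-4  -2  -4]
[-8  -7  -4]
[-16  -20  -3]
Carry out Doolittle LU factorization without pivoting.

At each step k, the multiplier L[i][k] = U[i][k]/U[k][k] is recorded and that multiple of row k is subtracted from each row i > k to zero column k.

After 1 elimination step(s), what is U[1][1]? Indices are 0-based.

k=0: U[0][0]=-4
  eliminate (1,0): mult=2, new row 1: (0, -3, 4); set L[1][0]=2
  eliminate (2,0): mult=4, new row 2: (0, -12, 13); set L[2][0]=4

U[1][1] = -3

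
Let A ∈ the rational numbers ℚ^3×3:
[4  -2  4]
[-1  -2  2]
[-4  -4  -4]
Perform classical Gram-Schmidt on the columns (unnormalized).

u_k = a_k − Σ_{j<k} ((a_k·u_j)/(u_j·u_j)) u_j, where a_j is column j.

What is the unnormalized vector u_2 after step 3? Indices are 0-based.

u_2 = (-72/173, 432/173, -180/173)

Step 1: u_0 = a_0 = (4, -1, -4).
Step 2: u_1 = a_1 − (10/33)·u_0 = (-106/33, -56/33, -92/33).
Step 3: u_2 = a_2 − (10/11)·u_0 − (-42/173)·u_1 = (-72/173, 432/173, -180/173).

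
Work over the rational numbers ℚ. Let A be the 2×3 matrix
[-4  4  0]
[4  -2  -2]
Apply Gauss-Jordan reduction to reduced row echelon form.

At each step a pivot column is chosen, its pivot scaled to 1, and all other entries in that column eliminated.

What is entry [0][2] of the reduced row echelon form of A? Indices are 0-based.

M[0][2] = -1

step 1: normalize row 0 (÷-4) = (1, -1, 0)
  row 1: subtract 4×row0 = (0, 2, -2)
step 2: normalize row 1 (÷2) = (0, 1, -1)
  row 0: subtract -1×row1 = (1, 0, -1)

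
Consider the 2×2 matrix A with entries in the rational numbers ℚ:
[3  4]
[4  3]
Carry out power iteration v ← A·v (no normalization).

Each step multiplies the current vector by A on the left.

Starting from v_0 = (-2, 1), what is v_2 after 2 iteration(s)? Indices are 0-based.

v_2 = (-26, -23)

v_0 = (-2, 1).
v_1 = A·v_0 = (-2, -5).
v_2 = A·v_1 = (-26, -23).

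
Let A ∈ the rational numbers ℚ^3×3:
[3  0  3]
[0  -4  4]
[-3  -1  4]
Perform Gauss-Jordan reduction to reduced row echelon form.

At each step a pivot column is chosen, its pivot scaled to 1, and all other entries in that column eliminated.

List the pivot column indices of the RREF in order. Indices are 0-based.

pivot columns: 0, 1, 2

[1] R0 /= 3  ⇒  (1, 0, 1)
     R2 -= -3·R0  ⇒  (0, -1, 7)
[2] R1 /= -4  ⇒  (0, 1, -1)
     R2 -= -1·R1  ⇒  (0, 0, 6)
[3] R2 /= 6  ⇒  (0, 0, 1)
     R0 -= 1·R2  ⇒  (1, 0, 0)
     R1 -= -1·R2  ⇒  (0, 1, 0)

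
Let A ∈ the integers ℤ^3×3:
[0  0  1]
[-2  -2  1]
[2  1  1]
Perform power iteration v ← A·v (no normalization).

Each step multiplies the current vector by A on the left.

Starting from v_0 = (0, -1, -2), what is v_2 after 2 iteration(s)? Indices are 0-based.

v_0 = (0, -1, -2).
v_1 = A·v_0 = (-2, 0, -3).
v_2 = A·v_1 = (-3, 1, -7).

v_2 = (-3, 1, -7)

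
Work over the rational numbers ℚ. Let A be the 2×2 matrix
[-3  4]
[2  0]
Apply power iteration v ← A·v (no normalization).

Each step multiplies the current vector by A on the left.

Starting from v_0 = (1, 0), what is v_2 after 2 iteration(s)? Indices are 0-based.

v_0 = (1, 0).
v_1 = A·v_0 = (-3, 2).
v_2 = A·v_1 = (17, -6).

v_2 = (17, -6)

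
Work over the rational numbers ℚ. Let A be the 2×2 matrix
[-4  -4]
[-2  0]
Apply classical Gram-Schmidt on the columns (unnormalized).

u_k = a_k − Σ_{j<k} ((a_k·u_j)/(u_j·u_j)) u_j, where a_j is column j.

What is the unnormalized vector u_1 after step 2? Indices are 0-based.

u_1 = (-4/5, 8/5)

Step 1: u_0 = a_0 = (-4, -2).
Step 2: u_1 = a_1 − (4/5)·u_0 = (-4/5, 8/5).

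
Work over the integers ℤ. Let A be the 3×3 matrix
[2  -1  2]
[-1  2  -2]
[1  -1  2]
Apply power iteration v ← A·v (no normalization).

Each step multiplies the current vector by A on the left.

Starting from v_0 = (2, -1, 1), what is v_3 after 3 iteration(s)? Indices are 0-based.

v_3 = (135, -134, 105)

v_0 = (2, -1, 1).
v_1 = A·v_0 = (7, -6, 5).
v_2 = A·v_1 = (30, -29, 23).
v_3 = A·v_2 = (135, -134, 105).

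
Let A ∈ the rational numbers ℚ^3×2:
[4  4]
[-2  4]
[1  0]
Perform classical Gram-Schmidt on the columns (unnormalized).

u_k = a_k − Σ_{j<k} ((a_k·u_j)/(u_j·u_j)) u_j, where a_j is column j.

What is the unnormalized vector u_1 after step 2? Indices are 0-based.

u_1 = (52/21, 100/21, -8/21)

Step 1: u_0 = a_0 = (4, -2, 1).
Step 2: u_1 = a_1 − (8/21)·u_0 = (52/21, 100/21, -8/21).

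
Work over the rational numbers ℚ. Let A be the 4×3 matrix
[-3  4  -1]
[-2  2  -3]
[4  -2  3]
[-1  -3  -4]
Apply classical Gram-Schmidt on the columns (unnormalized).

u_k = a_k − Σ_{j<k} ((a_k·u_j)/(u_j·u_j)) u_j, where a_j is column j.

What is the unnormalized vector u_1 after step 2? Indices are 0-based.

u_1 = (19/10, 3/5, 4/5, -37/10)

Step 1: u_0 = a_0 = (-3, -2, 4, -1).
Step 2: u_1 = a_1 − (-7/10)·u_0 = (19/10, 3/5, 4/5, -37/10).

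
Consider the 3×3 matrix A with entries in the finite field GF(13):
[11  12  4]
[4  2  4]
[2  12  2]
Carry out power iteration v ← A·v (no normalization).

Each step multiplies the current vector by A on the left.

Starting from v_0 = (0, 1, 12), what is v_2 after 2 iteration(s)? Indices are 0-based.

v_0 = (0, 1, 12).
v_1 = A·v_0 = (8, 11, 10).
v_2 = A·v_1 = (0, 3, 12).

v_2 = (0, 3, 12)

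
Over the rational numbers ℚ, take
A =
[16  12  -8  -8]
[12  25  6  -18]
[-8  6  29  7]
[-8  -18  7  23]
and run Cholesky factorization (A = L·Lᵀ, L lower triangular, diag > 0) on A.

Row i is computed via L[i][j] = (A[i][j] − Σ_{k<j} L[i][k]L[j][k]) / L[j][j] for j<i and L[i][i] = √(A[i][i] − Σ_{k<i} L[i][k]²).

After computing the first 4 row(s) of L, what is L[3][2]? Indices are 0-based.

L[3][2] = 3

Step 1: L[0][0] = √(16) = 4.
  L[1][0] = (12) / L[0][0] = 3.
Step 2: L[1][1] = √(16) = 4.
  L[2][0] = (-8) / L[0][0] = -2.
  L[2][1] = (12) / L[1][1] = 3.
Step 3: L[2][2] = √(16) = 4.
  L[3][0] = (-8) / L[0][0] = -2.
  L[3][1] = (-12) / L[1][1] = -3.
  L[3][2] = (12) / L[2][2] = 3.
Step 4: L[3][3] = √(1) = 1.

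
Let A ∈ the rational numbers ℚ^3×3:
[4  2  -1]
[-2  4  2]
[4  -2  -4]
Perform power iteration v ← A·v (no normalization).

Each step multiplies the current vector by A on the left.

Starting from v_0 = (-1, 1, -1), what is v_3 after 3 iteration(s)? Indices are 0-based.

v_3 = (56, 36, 12)

v_0 = (-1, 1, -1).
v_1 = A·v_0 = (-1, 4, -2).
v_2 = A·v_1 = (6, 14, -4).
v_3 = A·v_2 = (56, 36, 12).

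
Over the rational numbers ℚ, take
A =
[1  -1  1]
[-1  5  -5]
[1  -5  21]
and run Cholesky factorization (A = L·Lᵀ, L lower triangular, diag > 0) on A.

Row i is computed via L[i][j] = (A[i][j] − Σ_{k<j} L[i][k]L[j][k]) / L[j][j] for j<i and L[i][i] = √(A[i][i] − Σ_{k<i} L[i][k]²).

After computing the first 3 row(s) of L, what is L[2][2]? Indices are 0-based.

L[2][2] = 4

Step 1: L[0][0] = √(1) = 1.
  L[1][0] = (-1) / L[0][0] = -1.
Step 2: L[1][1] = √(4) = 2.
  L[2][0] = (1) / L[0][0] = 1.
  L[2][1] = (-4) / L[1][1] = -2.
Step 3: L[2][2] = √(16) = 4.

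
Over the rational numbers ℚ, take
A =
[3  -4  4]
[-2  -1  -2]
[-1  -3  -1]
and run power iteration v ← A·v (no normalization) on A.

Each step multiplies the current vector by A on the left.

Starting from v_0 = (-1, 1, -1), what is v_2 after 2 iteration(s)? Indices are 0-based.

v_2 = (-49, 21, 3)

v_0 = (-1, 1, -1).
v_1 = A·v_0 = (-11, 3, -1).
v_2 = A·v_1 = (-49, 21, 3).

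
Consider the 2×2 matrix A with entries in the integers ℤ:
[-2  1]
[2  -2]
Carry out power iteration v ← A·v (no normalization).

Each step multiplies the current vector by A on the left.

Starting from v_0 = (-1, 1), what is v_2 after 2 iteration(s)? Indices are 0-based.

v_2 = (-10, 14)

v_0 = (-1, 1).
v_1 = A·v_0 = (3, -4).
v_2 = A·v_1 = (-10, 14).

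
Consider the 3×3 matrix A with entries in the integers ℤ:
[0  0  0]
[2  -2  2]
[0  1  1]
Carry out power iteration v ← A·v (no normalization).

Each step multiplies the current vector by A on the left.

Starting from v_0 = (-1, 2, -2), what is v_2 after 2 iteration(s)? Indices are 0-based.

v_0 = (-1, 2, -2).
v_1 = A·v_0 = (0, -10, 0).
v_2 = A·v_1 = (0, 20, -10).

v_2 = (0, 20, -10)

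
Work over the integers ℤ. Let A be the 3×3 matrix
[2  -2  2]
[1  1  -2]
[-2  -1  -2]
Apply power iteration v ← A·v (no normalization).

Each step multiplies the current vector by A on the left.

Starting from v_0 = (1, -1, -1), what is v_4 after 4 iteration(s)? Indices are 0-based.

v_0 = (1, -1, -1).
v_1 = A·v_0 = (2, 2, 1).
v_2 = A·v_1 = (2, 2, -8).
v_3 = A·v_2 = (-16, 20, 10).
v_4 = A·v_3 = (-52, -16, -8).

v_4 = (-52, -16, -8)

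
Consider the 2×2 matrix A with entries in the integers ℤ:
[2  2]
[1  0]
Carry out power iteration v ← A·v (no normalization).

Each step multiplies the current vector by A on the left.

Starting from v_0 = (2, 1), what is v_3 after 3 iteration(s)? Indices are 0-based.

v_3 = (44, 16)

v_0 = (2, 1).
v_1 = A·v_0 = (6, 2).
v_2 = A·v_1 = (16, 6).
v_3 = A·v_2 = (44, 16).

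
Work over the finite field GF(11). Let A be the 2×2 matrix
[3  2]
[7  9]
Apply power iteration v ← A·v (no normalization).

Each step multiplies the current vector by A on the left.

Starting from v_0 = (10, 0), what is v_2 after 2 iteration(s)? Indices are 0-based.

v_0 = (10, 0).
v_1 = A·v_0 = (8, 4).
v_2 = A·v_1 = (10, 4).

v_2 = (10, 4)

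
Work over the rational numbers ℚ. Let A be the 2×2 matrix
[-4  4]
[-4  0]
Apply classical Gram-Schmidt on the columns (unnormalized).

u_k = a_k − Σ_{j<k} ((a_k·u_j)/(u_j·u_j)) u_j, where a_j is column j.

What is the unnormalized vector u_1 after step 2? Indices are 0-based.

u_1 = (2, -2)

Step 1: u_0 = a_0 = (-4, -4).
Step 2: u_1 = a_1 − (-1/2)·u_0 = (2, -2).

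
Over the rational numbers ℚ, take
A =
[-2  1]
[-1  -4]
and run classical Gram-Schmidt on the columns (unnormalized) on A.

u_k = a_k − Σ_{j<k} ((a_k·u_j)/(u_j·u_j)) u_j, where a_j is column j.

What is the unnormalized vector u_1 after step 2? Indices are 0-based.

Step 1: u_0 = a_0 = (-2, -1).
Step 2: u_1 = a_1 − (2/5)·u_0 = (9/5, -18/5).

u_1 = (9/5, -18/5)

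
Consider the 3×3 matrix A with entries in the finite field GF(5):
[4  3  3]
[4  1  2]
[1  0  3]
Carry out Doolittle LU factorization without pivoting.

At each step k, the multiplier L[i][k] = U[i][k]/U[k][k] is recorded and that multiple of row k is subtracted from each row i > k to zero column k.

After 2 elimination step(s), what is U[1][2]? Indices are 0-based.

Step 1: pivot at (0,0) is 4.
  row1 ← row1 − (1)·row0  ⇒  L[1][0]=1, U row1=(0, 3, 4)
  row2 ← row2 − (4)·row0  ⇒  L[2][0]=4, U row2=(0, 3, 1)
Step 2: pivot at (1,1) is 3.
  row2 ← row2 − (1)·row1  ⇒  L[2][1]=1, U row2=(0, 0, 2)

U[1][2] = 4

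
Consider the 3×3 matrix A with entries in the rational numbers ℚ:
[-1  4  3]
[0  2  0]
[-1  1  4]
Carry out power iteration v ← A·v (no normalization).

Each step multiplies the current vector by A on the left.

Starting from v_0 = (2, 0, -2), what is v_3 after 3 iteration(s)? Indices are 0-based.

v_0 = (2, 0, -2).
v_1 = A·v_0 = (-8, 0, -10).
v_2 = A·v_1 = (-22, 0, -32).
v_3 = A·v_2 = (-74, 0, -106).

v_3 = (-74, 0, -106)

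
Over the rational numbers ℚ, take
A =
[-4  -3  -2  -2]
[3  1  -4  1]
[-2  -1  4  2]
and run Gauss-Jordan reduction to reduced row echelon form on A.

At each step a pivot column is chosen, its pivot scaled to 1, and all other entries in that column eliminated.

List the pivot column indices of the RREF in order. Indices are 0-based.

pivot columns: 0, 1, 2

pivot(0,0)=-4: scale R0 → (1, 3/4, 1/2, 1/2)
  clear (1,0): R1 −= (3)R0 → (0, -5/4, -11/2, -1/2)
  clear (2,0): R2 −= (-2)R0 → (0, 1/2, 5, 3)
pivot(1,1)=-5/4: scale R1 → (0, 1, 22/5, 2/5)
  clear (0,1): R0 −= (3/4)R1 → (1, 0, -14/5, 1/5)
  clear (2,1): R2 −= (1/2)R1 → (0, 0, 14/5, 14/5)
pivot(2,2)=14/5: scale R2 → (0, 0, 1, 1)
  clear (0,2): R0 −= (-14/5)R2 → (1, 0, 0, 3)
  clear (1,2): R1 −= (22/5)R2 → (0, 1, 0, -4)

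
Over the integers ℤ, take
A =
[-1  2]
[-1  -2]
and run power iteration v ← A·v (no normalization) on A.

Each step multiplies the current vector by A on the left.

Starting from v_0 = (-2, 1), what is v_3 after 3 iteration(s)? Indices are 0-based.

v_0 = (-2, 1).
v_1 = A·v_0 = (4, 0).
v_2 = A·v_1 = (-4, -4).
v_3 = A·v_2 = (-4, 12).

v_3 = (-4, 12)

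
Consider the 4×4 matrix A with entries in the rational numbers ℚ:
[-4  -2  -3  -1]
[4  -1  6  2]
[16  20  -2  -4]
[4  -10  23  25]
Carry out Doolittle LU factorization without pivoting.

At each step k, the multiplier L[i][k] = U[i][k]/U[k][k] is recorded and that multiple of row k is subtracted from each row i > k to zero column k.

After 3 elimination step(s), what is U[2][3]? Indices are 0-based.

U[2][3] = -4

[col 0] pivot -4
  R1 -= -1*R0 → (0, -3, 3, 1)  (L[1][0] := -1)
  R2 -= -4*R0 → (0, 12, -14, -8)  (L[2][0] := -4)
  R3 -= -1*R0 → (0, -12, 20, 24)  (L[3][0] := -1)
[col 1] pivot -3
  R2 -= -4*R1 → (0, 0, -2, -4)  (L[2][1] := -4)
  R3 -= 4*R1 → (0, 0, 8, 20)  (L[3][1] := 4)
[col 2] pivot -2
  R3 -= -4*R2 → (0, 0, 0, 4)  (L[3][2] := -4)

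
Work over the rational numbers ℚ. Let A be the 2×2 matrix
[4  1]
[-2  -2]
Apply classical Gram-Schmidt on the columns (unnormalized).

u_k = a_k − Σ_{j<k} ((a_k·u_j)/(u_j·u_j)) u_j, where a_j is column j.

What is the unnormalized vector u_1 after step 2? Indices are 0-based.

u_1 = (-3/5, -6/5)

Step 1: u_0 = a_0 = (4, -2).
Step 2: u_1 = a_1 − (2/5)·u_0 = (-3/5, -6/5).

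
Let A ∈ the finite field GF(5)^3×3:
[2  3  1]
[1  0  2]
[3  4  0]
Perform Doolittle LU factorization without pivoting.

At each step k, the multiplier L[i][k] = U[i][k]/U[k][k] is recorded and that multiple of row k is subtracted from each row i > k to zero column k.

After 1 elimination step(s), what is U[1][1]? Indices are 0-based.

Step 1: pivot at (0,0) is 2.
  row1 ← row1 − (3)·row0  ⇒  L[1][0]=3, U row1=(0, 1, 4)
  row2 ← row2 − (4)·row0  ⇒  L[2][0]=4, U row2=(0, 2, 1)

U[1][1] = 1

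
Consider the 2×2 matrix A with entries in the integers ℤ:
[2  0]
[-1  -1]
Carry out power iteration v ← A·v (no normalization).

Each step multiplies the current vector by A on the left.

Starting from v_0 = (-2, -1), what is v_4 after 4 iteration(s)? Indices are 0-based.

v_4 = (-32, 9)

v_0 = (-2, -1).
v_1 = A·v_0 = (-4, 3).
v_2 = A·v_1 = (-8, 1).
v_3 = A·v_2 = (-16, 7).
v_4 = A·v_3 = (-32, 9).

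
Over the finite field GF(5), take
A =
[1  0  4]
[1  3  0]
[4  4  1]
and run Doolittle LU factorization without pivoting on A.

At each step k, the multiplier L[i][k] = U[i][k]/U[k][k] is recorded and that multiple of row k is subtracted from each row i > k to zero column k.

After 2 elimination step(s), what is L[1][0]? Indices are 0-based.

L[1][0] = 1

[col 0] pivot 1
  R1 -= 1*R0 → (0, 3, 1)  (L[1][0] := 1)
  R2 -= 4*R0 → (0, 4, 0)  (L[2][0] := 4)
[col 1] pivot 3
  R2 -= 3*R1 → (0, 0, 2)  (L[2][1] := 3)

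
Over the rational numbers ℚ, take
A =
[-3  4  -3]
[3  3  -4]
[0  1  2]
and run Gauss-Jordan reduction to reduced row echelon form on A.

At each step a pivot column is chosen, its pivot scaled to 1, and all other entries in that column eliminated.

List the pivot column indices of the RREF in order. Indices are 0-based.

pivot columns: 0, 1, 2

[1] R0 /= -3  ⇒  (1, -4/3, 1)
     R1 -= 3·R0  ⇒  (0, 7, -7)
[2] R1 /= 7  ⇒  (0, 1, -1)
     R0 -= -4/3·R1  ⇒  (1, 0, -1/3)
     R2 -= 1·R1  ⇒  (0, 0, 3)
[3] R2 /= 3  ⇒  (0, 0, 1)
     R0 -= -1/3·R2  ⇒  (1, 0, 0)
     R1 -= -1·R2  ⇒  (0, 1, 0)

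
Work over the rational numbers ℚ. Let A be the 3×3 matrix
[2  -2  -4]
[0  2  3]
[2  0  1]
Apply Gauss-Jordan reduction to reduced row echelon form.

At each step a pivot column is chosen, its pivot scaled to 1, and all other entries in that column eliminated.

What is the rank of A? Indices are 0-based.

rank = 3

step 1: normalize row 0 (÷2) = (1, -1, -2)
  row 2: subtract 2×row0 = (0, 2, 5)
step 2: normalize row 1 (÷2) = (0, 1, 3/2)
  row 0: subtract -1×row1 = (1, 0, -1/2)
  row 2: subtract 2×row1 = (0, 0, 2)
step 3: normalize row 2 (÷2) = (0, 0, 1)
  row 0: subtract -1/2×row2 = (1, 0, 0)
  row 1: subtract 3/2×row2 = (0, 1, 0)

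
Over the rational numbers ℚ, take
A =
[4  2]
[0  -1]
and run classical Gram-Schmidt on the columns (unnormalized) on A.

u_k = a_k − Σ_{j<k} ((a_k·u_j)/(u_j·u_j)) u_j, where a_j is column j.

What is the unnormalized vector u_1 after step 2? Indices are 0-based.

Step 1: u_0 = a_0 = (4, 0).
Step 2: u_1 = a_1 − (1/2)·u_0 = (0, -1).

u_1 = (0, -1)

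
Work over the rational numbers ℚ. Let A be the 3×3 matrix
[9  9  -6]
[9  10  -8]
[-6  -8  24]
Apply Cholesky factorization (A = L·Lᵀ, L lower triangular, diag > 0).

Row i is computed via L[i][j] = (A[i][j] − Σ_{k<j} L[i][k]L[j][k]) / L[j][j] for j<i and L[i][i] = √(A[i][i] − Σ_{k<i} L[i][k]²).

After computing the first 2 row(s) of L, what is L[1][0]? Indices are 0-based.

L[1][0] = 3

Step 1: L[0][0] = √(9) = 3.
  L[1][0] = (9) / L[0][0] = 3.
Step 2: L[1][1] = √(1) = 1.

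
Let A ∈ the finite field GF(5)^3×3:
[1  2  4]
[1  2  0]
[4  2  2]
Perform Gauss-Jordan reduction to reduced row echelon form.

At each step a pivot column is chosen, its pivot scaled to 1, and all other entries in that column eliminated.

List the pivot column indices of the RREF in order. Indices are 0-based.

pivot columns: 0, 1, 2

pivot(0,0)=1: scale R0 → (1, 2, 4)
  clear (1,0): R1 −= (1)R0 → (0, 0, 1)
  clear (2,0): R2 −= (4)R0 → (0, 4, 1)
pivot(1,1): swap R1↔R2
pivot(1,1)=4: scale R1 → (0, 1, 4)
  clear (0,1): R0 −= (2)R1 → (1, 0, 1)
pivot(2,2)=1: scale R2 → (0, 0, 1)
  clear (0,2): R0 −= (1)R2 → (1, 0, 0)
  clear (1,2): R1 −= (4)R2 → (0, 1, 0)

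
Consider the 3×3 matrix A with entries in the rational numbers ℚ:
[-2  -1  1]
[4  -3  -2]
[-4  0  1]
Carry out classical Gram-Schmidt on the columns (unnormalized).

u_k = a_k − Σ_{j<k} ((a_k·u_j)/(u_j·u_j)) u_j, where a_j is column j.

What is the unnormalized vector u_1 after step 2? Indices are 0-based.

Step 1: u_0 = a_0 = (-2, 4, -4).
Step 2: u_1 = a_1 − (-5/18)·u_0 = (-14/9, -17/9, -10/9).

u_1 = (-14/9, -17/9, -10/9)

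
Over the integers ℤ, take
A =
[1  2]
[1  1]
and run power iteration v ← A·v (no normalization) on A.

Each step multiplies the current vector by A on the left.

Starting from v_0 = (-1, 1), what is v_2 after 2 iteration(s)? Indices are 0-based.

v_2 = (1, 1)

v_0 = (-1, 1).
v_1 = A·v_0 = (1, 0).
v_2 = A·v_1 = (1, 1).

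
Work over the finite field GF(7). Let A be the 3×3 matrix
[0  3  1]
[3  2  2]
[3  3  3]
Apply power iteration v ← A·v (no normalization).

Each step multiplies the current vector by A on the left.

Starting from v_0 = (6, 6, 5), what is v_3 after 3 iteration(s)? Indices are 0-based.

v_3 = (3, 5, 3)

v_0 = (6, 6, 5).
v_1 = A·v_0 = (2, 5, 2).
v_2 = A·v_1 = (3, 6, 6).
v_3 = A·v_2 = (3, 5, 3).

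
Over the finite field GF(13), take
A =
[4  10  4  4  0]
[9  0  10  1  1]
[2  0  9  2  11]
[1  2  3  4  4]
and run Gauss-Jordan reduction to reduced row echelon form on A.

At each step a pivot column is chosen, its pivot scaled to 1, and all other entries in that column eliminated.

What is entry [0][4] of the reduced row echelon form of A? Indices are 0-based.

[1] R0 /= 4  ⇒  (1, 9, 1, 1, 0)
     R1 -= 9·R0  ⇒  (0, 10, 1, 5, 1)
     R2 -= 2·R0  ⇒  (0, 8, 7, 0, 11)
     R3 -= 1·R0  ⇒  (0, 6, 2, 3, 4)
[2] R1 /= 10  ⇒  (0, 1, 4, 7, 4)
     R0 -= 9·R1  ⇒  (1, 0, 4, 3, 3)
     R2 -= 8·R1  ⇒  (0, 0, 1, 9, 5)
     R3 -= 6·R1  ⇒  (0, 0, 4, 0, 6)
[3] R2 /= 1  ⇒  (0, 0, 1, 9, 5)
     R0 -= 4·R2  ⇒  (1, 0, 0, 6, 9)
     R1 -= 4·R2  ⇒  (0, 1, 0, 10, 10)
     R3 -= 4·R2  ⇒  (0, 0, 0, 3, 12)
[4] R3 /= 3  ⇒  (0, 0, 0, 1, 4)
     R0 -= 6·R3  ⇒  (1, 0, 0, 0, 11)
     R1 -= 10·R3  ⇒  (0, 1, 0, 0, 9)
     R2 -= 9·R3  ⇒  (0, 0, 1, 0, 8)

M[0][4] = 11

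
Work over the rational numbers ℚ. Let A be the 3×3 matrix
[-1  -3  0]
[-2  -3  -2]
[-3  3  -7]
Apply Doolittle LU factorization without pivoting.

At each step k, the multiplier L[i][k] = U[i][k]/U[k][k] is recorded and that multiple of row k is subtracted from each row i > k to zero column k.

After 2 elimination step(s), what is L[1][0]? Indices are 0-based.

k=0: U[0][0]=-1
  eliminate (1,0): mult=2, new row 1: (0, 3, -2); set L[1][0]=2
  eliminate (2,0): mult=3, new row 2: (0, 12, -7); set L[2][0]=3
k=1: U[1][1]=3
  eliminate (2,1): mult=4, new row 2: (0, 0, 1); set L[2][1]=4

L[1][0] = 2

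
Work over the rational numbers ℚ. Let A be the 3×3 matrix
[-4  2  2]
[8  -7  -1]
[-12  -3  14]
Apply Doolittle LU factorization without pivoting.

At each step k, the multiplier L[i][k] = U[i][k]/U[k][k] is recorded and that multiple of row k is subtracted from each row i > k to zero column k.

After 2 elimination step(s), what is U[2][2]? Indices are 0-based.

k=0: U[0][0]=-4
  eliminate (1,0): mult=-2, new row 1: (0, -3, 3); set L[1][0]=-2
  eliminate (2,0): mult=3, new row 2: (0, -9, 8); set L[2][0]=3
k=1: U[1][1]=-3
  eliminate (2,1): mult=3, new row 2: (0, 0, -1); set L[2][1]=3

U[2][2] = -1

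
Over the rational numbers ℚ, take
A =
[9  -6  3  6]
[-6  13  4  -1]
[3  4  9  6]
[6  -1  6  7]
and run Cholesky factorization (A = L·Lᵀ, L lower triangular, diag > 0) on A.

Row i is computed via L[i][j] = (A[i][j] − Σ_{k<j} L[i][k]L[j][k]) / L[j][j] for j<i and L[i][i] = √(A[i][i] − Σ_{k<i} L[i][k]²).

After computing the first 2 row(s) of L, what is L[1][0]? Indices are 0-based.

L[1][0] = -2

Step 1: L[0][0] = √(9) = 3.
  L[1][0] = (-6) / L[0][0] = -2.
Step 2: L[1][1] = √(9) = 3.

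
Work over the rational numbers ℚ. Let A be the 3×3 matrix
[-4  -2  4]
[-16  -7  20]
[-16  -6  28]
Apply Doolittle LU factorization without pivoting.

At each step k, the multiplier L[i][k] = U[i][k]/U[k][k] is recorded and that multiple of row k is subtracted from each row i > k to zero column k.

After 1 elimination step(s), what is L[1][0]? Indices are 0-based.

L[1][0] = 4

[col 0] pivot -4
  R1 -= 4*R0 → (0, 1, 4)  (L[1][0] := 4)
  R2 -= 4*R0 → (0, 2, 12)  (L[2][0] := 4)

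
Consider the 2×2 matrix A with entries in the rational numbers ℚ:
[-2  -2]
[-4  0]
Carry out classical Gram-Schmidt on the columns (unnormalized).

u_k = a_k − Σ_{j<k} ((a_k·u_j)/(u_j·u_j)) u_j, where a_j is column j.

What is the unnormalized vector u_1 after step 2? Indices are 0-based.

Step 1: u_0 = a_0 = (-2, -4).
Step 2: u_1 = a_1 − (1/5)·u_0 = (-8/5, 4/5).

u_1 = (-8/5, 4/5)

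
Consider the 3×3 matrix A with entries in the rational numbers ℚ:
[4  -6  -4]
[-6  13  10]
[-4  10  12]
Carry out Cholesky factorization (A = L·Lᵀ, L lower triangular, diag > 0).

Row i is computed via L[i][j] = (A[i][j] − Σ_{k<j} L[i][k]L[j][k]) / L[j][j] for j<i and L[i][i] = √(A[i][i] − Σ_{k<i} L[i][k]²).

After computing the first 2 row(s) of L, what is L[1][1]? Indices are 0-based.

Step 1: L[0][0] = √(4) = 2.
  L[1][0] = (-6) / L[0][0] = -3.
Step 2: L[1][1] = √(4) = 2.

L[1][1] = 2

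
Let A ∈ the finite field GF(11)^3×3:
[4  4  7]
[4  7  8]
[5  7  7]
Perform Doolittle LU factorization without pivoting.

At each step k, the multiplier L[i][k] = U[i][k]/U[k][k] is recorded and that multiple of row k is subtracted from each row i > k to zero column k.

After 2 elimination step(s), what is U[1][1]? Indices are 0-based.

[col 0] pivot 4
  R1 -= 1*R0 → (0, 3, 1)  (L[1][0] := 1)
  R2 -= 4*R0 → (0, 2, 1)  (L[2][0] := 4)
[col 1] pivot 3
  R2 -= 8*R1 → (0, 0, 4)  (L[2][1] := 8)

U[1][1] = 3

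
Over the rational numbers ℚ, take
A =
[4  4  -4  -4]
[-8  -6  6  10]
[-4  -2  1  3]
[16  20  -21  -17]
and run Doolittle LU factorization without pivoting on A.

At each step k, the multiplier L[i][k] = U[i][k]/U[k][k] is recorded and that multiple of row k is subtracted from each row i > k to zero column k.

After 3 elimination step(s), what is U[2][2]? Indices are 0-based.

U[2][2] = -1

k=0: U[0][0]=4
  eliminate (1,0): mult=-2, new row 1: (0, 2, -2, 2); set L[1][0]=-2
  eliminate (2,0): mult=-1, new row 2: (0, 2, -3, -1); set L[2][0]=-1
  eliminate (3,0): mult=4, new row 3: (0, 4, -5, -1); set L[3][0]=4
k=1: U[1][1]=2
  eliminate (2,1): mult=1, new row 2: (0, 0, -1, -3); set L[2][1]=1
  eliminate (3,1): mult=2, new row 3: (0, 0, -1, -5); set L[3][1]=2
k=2: U[2][2]=-1
  eliminate (3,2): mult=1, new row 3: (0, 0, 0, -2); set L[3][2]=1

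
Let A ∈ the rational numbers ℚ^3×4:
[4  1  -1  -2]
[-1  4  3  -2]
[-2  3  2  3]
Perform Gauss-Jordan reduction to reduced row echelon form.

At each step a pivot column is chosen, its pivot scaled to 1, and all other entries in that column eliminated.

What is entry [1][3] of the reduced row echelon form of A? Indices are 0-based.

pivot(0,0)=4: scale R0 → (1, 1/4, -1/4, -1/2)
  clear (1,0): R1 −= (-1)R0 → (0, 17/4, 11/4, -5/2)
  clear (2,0): R2 −= (-2)R0 → (0, 7/2, 3/2, 2)
pivot(1,1)=17/4: scale R1 → (0, 1, 11/17, -10/17)
  clear (0,1): R0 −= (1/4)R1 → (1, 0, -7/17, -6/17)
  clear (2,1): R2 −= (7/2)R1 → (0, 0, -13/17, 69/17)
pivot(2,2)=-13/17: scale R2 → (0, 0, 1, -69/13)
  clear (0,2): R0 −= (-7/17)R2 → (1, 0, 0, -33/13)
  clear (1,2): R1 −= (11/17)R2 → (0, 1, 0, 37/13)

M[1][3] = 37/13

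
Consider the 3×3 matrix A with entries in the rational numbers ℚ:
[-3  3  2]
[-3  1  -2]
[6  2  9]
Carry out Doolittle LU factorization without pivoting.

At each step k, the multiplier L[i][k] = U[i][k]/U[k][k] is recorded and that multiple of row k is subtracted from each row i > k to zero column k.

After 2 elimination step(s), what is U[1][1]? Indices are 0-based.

k=0: U[0][0]=-3
  eliminate (1,0): mult=1, new row 1: (0, -2, -4); set L[1][0]=1
  eliminate (2,0): mult=-2, new row 2: (0, 8, 13); set L[2][0]=-2
k=1: U[1][1]=-2
  eliminate (2,1): mult=-4, new row 2: (0, 0, -3); set L[2][1]=-4

U[1][1] = -2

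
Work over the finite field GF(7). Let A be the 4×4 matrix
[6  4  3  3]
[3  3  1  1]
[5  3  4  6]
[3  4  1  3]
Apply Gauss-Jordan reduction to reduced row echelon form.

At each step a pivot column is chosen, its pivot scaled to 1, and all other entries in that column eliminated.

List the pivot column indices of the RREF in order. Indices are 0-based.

pivot columns: 0, 1, 2, 3

[1] R0 /= 6  ⇒  (1, 3, 4, 4)
     R1 -= 3·R0  ⇒  (0, 1, 3, 3)
     R2 -= 5·R0  ⇒  (0, 2, 5, 0)
     R3 -= 3·R0  ⇒  (0, 2, 3, 5)
[2] R1 /= 1  ⇒  (0, 1, 3, 3)
     R0 -= 3·R1  ⇒  (1, 0, 2, 2)
     R2 -= 2·R1  ⇒  (0, 0, 6, 1)
     R3 -= 2·R1  ⇒  (0, 0, 4, 6)
[3] R2 /= 6  ⇒  (0, 0, 1, 6)
     R0 -= 2·R2  ⇒  (1, 0, 0, 4)
     R1 -= 3·R2  ⇒  (0, 1, 0, 6)
     R3 -= 4·R2  ⇒  (0, 0, 0, 3)
[4] R3 /= 3  ⇒  (0, 0, 0, 1)
     R0 -= 4·R3  ⇒  (1, 0, 0, 0)
     R1 -= 6·R3  ⇒  (0, 1, 0, 0)
     R2 -= 6·R3  ⇒  (0, 0, 1, 0)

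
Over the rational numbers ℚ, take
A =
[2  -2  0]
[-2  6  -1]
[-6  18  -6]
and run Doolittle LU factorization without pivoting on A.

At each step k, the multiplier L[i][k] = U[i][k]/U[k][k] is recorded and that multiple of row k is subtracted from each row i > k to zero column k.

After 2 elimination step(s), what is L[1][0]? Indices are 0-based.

Step 1: pivot at (0,0) is 2.
  row1 ← row1 − (-1)·row0  ⇒  L[1][0]=-1, U row1=(0, 4, -1)
  row2 ← row2 − (-3)·row0  ⇒  L[2][0]=-3, U row2=(0, 12, -6)
Step 2: pivot at (1,1) is 4.
  row2 ← row2 − (3)·row1  ⇒  L[2][1]=3, U row2=(0, 0, -3)

L[1][0] = -1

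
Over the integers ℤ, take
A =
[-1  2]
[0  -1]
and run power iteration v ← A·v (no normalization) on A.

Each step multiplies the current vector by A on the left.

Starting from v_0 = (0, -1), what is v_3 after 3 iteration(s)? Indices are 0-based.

v_0 = (0, -1).
v_1 = A·v_0 = (-2, 1).
v_2 = A·v_1 = (4, -1).
v_3 = A·v_2 = (-6, 1).

v_3 = (-6, 1)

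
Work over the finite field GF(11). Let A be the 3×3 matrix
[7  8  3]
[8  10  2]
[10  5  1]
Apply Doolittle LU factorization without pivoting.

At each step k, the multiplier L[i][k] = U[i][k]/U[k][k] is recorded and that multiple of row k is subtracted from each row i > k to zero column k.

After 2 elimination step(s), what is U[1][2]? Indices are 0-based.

k=0: U[0][0]=7
  eliminate (1,0): mult=9, new row 1: (0, 4, 8); set L[1][0]=9
  eliminate (2,0): mult=3, new row 2: (0, 3, 3); set L[2][0]=3
k=1: U[1][1]=4
  eliminate (2,1): mult=9, new row 2: (0, 0, 8); set L[2][1]=9

U[1][2] = 8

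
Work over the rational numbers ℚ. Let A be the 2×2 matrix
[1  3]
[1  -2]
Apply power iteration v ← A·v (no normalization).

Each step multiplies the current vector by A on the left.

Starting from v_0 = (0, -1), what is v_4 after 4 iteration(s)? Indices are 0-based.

v_4 = (33, -52)

v_0 = (0, -1).
v_1 = A·v_0 = (-3, 2).
v_2 = A·v_1 = (3, -7).
v_3 = A·v_2 = (-18, 17).
v_4 = A·v_3 = (33, -52).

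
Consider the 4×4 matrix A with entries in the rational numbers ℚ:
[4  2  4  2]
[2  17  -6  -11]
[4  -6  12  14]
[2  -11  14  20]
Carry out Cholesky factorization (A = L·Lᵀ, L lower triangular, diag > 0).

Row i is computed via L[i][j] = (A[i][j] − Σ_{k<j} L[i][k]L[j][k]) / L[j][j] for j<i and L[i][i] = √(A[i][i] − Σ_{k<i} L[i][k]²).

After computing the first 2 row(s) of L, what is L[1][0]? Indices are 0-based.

Step 1: L[0][0] = √(4) = 2.
  L[1][0] = (2) / L[0][0] = 1.
Step 2: L[1][1] = √(16) = 4.

L[1][0] = 1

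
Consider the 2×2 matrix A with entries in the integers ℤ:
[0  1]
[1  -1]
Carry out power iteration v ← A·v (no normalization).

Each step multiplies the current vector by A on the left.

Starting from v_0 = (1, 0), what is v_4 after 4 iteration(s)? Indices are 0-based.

v_4 = (2, -3)

v_0 = (1, 0).
v_1 = A·v_0 = (0, 1).
v_2 = A·v_1 = (1, -1).
v_3 = A·v_2 = (-1, 2).
v_4 = A·v_3 = (2, -3).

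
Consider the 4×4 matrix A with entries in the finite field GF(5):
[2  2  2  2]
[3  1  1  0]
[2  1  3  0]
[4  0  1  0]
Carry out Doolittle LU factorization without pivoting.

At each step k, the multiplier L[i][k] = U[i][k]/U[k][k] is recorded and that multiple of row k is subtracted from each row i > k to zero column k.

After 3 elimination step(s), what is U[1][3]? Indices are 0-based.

U[1][3] = 2

Step 1: pivot at (0,0) is 2.
  row1 ← row1 − (4)·row0  ⇒  L[1][0]=4, U row1=(0, 3, 3, 2)
  row2 ← row2 − (1)·row0  ⇒  L[2][0]=1, U row2=(0, 4, 1, 3)
  row3 ← row3 − (2)·row0  ⇒  L[3][0]=2, U row3=(0, 1, 2, 1)
Step 2: pivot at (1,1) is 3.
  row2 ← row2 − (3)·row1  ⇒  L[2][1]=3, U row2=(0, 0, 2, 2)
  row3 ← row3 − (2)·row1  ⇒  L[3][1]=2, U row3=(0, 0, 1, 2)
Step 3: pivot at (2,2) is 2.
  row3 ← row3 − (3)·row2  ⇒  L[3][2]=3, U row3=(0, 0, 0, 1)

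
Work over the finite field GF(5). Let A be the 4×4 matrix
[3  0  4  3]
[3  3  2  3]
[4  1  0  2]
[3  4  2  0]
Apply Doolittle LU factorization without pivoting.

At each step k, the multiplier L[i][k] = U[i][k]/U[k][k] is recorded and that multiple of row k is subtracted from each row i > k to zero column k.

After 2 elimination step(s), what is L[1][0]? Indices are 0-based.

[col 0] pivot 3
  R1 -= 1*R0 → (0, 3, 3, 0)  (L[1][0] := 1)
  R2 -= 3*R0 → (0, 1, 3, 3)  (L[2][0] := 3)
  R3 -= 1*R0 → (0, 4, 3, 2)  (L[3][0] := 1)
[col 1] pivot 3
  R2 -= 2*R1 → (0, 0, 2, 3)  (L[2][1] := 2)
  R3 -= 3*R1 → (0, 0, 4, 2)  (L[3][1] := 3)

L[1][0] = 1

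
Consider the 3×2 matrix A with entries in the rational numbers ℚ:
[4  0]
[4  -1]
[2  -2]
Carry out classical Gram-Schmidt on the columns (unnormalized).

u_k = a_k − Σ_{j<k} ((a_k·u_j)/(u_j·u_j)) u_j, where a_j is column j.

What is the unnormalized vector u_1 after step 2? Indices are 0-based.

u_1 = (8/9, -1/9, -14/9)

Step 1: u_0 = a_0 = (4, 4, 2).
Step 2: u_1 = a_1 − (-2/9)·u_0 = (8/9, -1/9, -14/9).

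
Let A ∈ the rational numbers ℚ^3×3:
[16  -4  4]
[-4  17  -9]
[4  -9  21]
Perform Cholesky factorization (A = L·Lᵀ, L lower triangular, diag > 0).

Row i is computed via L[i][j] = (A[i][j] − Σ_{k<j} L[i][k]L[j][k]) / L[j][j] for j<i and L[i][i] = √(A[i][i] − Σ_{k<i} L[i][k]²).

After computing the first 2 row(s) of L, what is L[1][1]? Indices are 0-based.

L[1][1] = 4

Step 1: L[0][0] = √(16) = 4.
  L[1][0] = (-4) / L[0][0] = -1.
Step 2: L[1][1] = √(16) = 4.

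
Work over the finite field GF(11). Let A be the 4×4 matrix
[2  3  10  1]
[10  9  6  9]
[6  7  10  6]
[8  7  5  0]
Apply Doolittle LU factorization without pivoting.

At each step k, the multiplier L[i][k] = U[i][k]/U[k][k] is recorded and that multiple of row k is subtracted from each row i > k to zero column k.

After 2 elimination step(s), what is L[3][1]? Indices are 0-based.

L[3][1] = 10

k=0: U[0][0]=2
  eliminate (1,0): mult=5, new row 1: (0, 5, 0, 4); set L[1][0]=5
  eliminate (2,0): mult=3, new row 2: (0, 9, 2, 3); set L[2][0]=3
  eliminate (3,0): mult=4, new row 3: (0, 6, 9, 7); set L[3][0]=4
k=1: U[1][1]=5
  eliminate (2,1): mult=4, new row 2: (0, 0, 2, 9); set L[2][1]=4
  eliminate (3,1): mult=10, new row 3: (0, 0, 9, 0); set L[3][1]=10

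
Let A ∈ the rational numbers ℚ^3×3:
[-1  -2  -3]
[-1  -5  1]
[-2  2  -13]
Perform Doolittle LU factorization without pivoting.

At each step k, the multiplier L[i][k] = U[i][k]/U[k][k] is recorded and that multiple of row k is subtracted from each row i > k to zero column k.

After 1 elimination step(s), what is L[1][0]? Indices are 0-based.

[col 0] pivot -1
  R1 -= 1*R0 → (0, -3, 4)  (L[1][0] := 1)
  R2 -= 2*R0 → (0, 6, -7)  (L[2][0] := 2)

L[1][0] = 1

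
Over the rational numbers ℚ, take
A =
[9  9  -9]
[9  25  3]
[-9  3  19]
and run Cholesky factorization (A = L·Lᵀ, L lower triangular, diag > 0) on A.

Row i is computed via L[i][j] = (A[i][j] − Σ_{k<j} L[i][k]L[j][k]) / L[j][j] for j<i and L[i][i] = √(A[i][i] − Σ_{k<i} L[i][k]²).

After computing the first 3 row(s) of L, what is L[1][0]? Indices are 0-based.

L[1][0] = 3

Step 1: L[0][0] = √(9) = 3.
  L[1][0] = (9) / L[0][0] = 3.
Step 2: L[1][1] = √(16) = 4.
  L[2][0] = (-9) / L[0][0] = -3.
  L[2][1] = (12) / L[1][1] = 3.
Step 3: L[2][2] = √(1) = 1.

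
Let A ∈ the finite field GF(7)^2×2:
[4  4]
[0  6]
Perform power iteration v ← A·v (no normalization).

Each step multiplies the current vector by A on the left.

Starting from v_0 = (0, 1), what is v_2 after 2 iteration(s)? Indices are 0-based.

v_2 = (5, 1)

v_0 = (0, 1).
v_1 = A·v_0 = (4, 6).
v_2 = A·v_1 = (5, 1).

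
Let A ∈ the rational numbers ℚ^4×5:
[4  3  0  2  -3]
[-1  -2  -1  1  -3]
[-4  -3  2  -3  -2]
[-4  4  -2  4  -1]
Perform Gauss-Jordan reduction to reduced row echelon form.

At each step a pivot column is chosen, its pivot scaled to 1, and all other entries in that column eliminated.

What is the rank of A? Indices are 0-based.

rank = 4

pivot(0,0)=4: scale R0 → (1, 3/4, 0, 1/2, -3/4)
  clear (1,0): R1 −= (-1)R0 → (0, -5/4, -1, 3/2, -15/4)
  clear (2,0): R2 −= (-4)R0 → (0, 0, 2, -1, -5)
  clear (3,0): R3 −= (-4)R0 → (0, 7, -2, 6, -4)
pivot(1,1)=-5/4: scale R1 → (0, 1, 4/5, -6/5, 3)
  clear (0,1): R0 −= (3/4)R1 → (1, 0, -3/5, 7/5, -3)
  clear (3,1): R3 −= (7)R1 → (0, 0, -38/5, 72/5, -25)
pivot(2,2)=2: scale R2 → (0, 0, 1, -1/2, -5/2)
  clear (0,2): R0 −= (-3/5)R2 → (1, 0, 0, 11/10, -9/2)
  clear (1,2): R1 −= (4/5)R2 → (0, 1, 0, -4/5, 5)
  clear (3,2): R3 −= (-38/5)R2 → (0, 0, 0, 53/5, -44)
pivot(3,3)=53/5: scale R3 → (0, 0, 0, 1, -220/53)
  clear (0,3): R0 −= (11/10)R3 → (1, 0, 0, 0, 7/106)
  clear (1,3): R1 −= (-4/5)R3 → (0, 1, 0, 0, 89/53)
  clear (2,3): R2 −= (-1/2)R3 → (0, 0, 1, 0, -485/106)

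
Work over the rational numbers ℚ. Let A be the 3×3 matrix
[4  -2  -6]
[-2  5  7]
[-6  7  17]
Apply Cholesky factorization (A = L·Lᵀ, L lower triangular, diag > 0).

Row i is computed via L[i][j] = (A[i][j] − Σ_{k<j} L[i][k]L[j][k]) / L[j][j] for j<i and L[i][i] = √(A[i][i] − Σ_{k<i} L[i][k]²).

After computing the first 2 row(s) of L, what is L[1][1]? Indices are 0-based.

Step 1: L[0][0] = √(4) = 2.
  L[1][0] = (-2) / L[0][0] = -1.
Step 2: L[1][1] = √(4) = 2.

L[1][1] = 2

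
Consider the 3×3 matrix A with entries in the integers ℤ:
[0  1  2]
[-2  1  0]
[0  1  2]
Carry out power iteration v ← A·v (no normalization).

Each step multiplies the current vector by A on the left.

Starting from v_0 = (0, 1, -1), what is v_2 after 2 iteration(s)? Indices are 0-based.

v_2 = (-1, 3, -1)

v_0 = (0, 1, -1).
v_1 = A·v_0 = (-1, 1, -1).
v_2 = A·v_1 = (-1, 3, -1).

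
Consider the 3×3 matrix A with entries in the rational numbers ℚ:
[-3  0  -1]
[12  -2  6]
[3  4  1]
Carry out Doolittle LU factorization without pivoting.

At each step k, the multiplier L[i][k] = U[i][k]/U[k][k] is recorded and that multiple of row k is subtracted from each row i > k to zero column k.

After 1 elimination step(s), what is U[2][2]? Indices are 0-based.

U[2][2] = 0

Step 1: pivot at (0,0) is -3.
  row1 ← row1 − (-4)·row0  ⇒  L[1][0]=-4, U row1=(0, -2, 2)
  row2 ← row2 − (-1)·row0  ⇒  L[2][0]=-1, U row2=(0, 4, 0)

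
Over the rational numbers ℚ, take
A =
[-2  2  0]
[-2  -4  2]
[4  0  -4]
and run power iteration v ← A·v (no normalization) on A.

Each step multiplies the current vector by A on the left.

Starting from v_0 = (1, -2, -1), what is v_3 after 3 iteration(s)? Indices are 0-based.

v_0 = (1, -2, -1).
v_1 = A·v_0 = (-6, 4, 8).
v_2 = A·v_1 = (20, 12, -56).
v_3 = A·v_2 = (-16, -200, 304).

v_3 = (-16, -200, 304)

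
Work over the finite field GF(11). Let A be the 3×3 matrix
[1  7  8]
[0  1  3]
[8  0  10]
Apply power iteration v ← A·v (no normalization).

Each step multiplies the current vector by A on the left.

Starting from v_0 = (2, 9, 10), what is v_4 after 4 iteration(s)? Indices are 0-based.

v_0 = (2, 9, 10).
v_1 = A·v_0 = (2, 6, 6).
v_2 = A·v_1 = (4, 2, 10).
v_3 = A·v_2 = (10, 10, 0).
v_4 = A·v_3 = (3, 10, 3).

v_4 = (3, 10, 3)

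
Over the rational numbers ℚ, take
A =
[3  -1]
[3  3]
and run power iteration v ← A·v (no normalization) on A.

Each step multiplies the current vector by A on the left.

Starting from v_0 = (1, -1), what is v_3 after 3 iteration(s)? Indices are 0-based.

v_0 = (1, -1).
v_1 = A·v_0 = (4, 0).
v_2 = A·v_1 = (12, 12).
v_3 = A·v_2 = (24, 72).

v_3 = (24, 72)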